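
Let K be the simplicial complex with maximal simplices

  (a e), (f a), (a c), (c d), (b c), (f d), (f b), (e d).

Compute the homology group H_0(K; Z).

Order the vertices as a < b < c < d < e < f. Listing each simplex with vertices in this order, K has dimension 1 with simplices:

  0-simplices (6): a, b, c, d, e, f
  1-simplices (8): ac, ae, af, bc, bf, cd, de, df

giving chain groups C_0 ≅ Z^6, C_1 ≅ Z^8.

Boundary ∂_1: C_1 → C_0 maps an edge to its endpoints' difference, ∂[p,q] = q − p.
The 6×8 boundary matrix has rank 5 and Smith normal form diag(1,1,1,1,1).

Now H_k = ker ∂_k / im ∂_{k+1}, so:

  H_0: rank C_0 − rank ∂_1 = 6 − 5 = 1, and the invariant factors of ∂_1 are all 1, so H_0 = Z.

H_0 = Z.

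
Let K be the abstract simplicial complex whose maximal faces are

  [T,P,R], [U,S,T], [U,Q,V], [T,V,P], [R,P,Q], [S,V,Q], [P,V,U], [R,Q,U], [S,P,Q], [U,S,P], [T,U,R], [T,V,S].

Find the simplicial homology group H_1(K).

H_1 ≅ Z/2.

Take the total order P < Q < R < S < T < U < V on the vertex set. Then K (dimension 2) consists of the simplices:

  0-simplices (7): P, Q, R, S, T, U, V
  1-simplices (18): PQ, PR, PS, PT, PU, PV, QR, QS, QU, QV, RT, RU, ST, SU, SV, TU, TV, UV
  2-simplices (12): PQR, PQS, PRT, PSU, PTV, PUV, QRU, QSV, QUV, RTU, STU, STV

Hence C_0 ≅ Z^7, C_1 ≅ Z^18, C_2 ≅ Z^12.

Boundary ∂_1: C_1 → C_0 is given by ∂[p,q] = [q] − [p].
The resulting 7×18 matrix has rank 6, and its Smith normal form has invariant factors (1,1,1,1,1,1).

Boundary ∂_2: C_2 → C_1 maps a triangle to the signed sum of its edges. For instance
  ∂PUV = UV − PV + PU,
  ∂PSU = SU − PU + PS.
As a 18×12 matrix over Z this has rank 12, with invariant factors (1,1,1,1,1,1,1,1,1,1,1,2).

From H_k ≅ ker(∂_k) / im(∂_{k+1}) we obtain:

  H_1: rank ker ∂_1 − rank ∂_2 = (18 − 6) − 12 = 0, and ∂_2 has invariant factor 2 > 1, so H_1 = Z/2.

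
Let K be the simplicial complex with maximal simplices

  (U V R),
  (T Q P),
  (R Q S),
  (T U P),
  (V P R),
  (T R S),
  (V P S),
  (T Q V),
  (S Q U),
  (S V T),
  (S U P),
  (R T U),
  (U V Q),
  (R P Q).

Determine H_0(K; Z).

K has 7 vertices, 21 edges, 14 triangles.
rank ∂_0 = 0, rank ∂_1 = 6 ⇒ b_0 = 7 − 0 − 6 = 1; all invariant factors of ∂_1 are 1 so no torsion. So H_0 = Z.

H_0 ≅ Z.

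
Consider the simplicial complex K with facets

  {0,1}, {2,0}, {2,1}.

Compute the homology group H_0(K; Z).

H_0 ≅ Z.

Order the vertices as 0 < 1 < 2. Listing each simplex with vertices in this order, K has dimension 1 with simplices:

  0-simplices (3): [0], [1], [2]
  1-simplices (3): [0,1], [0,2], [1,2]

so the chain groups are C_0 ≅ Z^3, C_1 ≅ Z^3.

The boundary map ∂_1: C_1 → C_0 sends each edge [p,q] (with p < q) to q − p.
As a 3×3 matrix over Z this has rank 2, with invariant factors (1,1).

Now H_k = ker ∂_k / im ∂_{k+1}, so:

  H_0: rank C_0 − rank ∂_1 = 3 − 2 = 1, and the invariant factors of ∂_1 are all 1, so H_0 = Z.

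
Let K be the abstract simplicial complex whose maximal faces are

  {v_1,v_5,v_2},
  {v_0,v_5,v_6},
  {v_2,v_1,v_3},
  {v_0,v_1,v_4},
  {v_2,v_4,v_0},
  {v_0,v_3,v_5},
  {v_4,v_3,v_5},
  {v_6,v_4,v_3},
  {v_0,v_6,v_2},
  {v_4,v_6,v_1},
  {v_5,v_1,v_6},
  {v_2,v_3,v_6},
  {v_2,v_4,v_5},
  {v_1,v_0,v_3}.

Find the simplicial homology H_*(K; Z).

H_0 = Z,  H_1 = Z^2,  H_2 = Z.

K has 7 vertices, 21 edges, 14 triangles.
rank ∂_0 = 0, rank ∂_1 = 6 ⇒ b_0 = 7 − 0 − 6 = 1; all invariant factors of ∂_1 are 1 so no torsion. So H_0 = Z.
rank ∂_1 = 6, rank ∂_2 = 13 ⇒ b_1 = 21 − 6 − 13 = 2; all invariant factors of ∂_2 are 1 so no torsion. So H_1 = Z^2.
rank ∂_2 = 13, rank ∂_3 = 0 ⇒ b_2 = 14 − 13 − 0 = 1. So H_2 = Z.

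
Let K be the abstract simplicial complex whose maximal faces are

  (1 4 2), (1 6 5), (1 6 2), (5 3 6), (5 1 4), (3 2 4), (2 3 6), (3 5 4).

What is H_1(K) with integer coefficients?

H_1 = 0.

K has 6 vertices, 12 edges, 8 triangles.
rank ∂_1 = 5, rank ∂_2 = 7 ⇒ b_1 = 12 − 5 − 7 = 0; all invariant factors of ∂_2 are 1 so no torsion. So H_1 = 0.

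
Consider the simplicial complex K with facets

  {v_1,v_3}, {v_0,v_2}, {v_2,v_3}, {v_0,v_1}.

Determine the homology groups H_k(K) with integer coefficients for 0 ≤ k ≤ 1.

We work with the vertex ordering v_0 < v_1 < v_2 < v_3. The simplices of K, each written with vertices in increasing order, are:

  0-simplices (4): [v_0], [v_1], [v_2], [v_3]
  1-simplices (4): [v_0,v_1], [v_0,v_2], [v_1,v_3], [v_2,v_3]

giving chain groups C_0 ≅ Z^4, C_1 ≅ Z^4.

The boundary map ∂_1: C_1 → C_0 is given by ∂[p,q] = [q] − [p]. For instance
  ∂[v_0,v_2] = [v_2] − [v_0].
This gives a 4×4 integer matrix of rank 3; reducing to Smith normal form yields diagonal entries (1,1,1).

Now H_k = ker ∂_k / im ∂_{k+1}, so:

  H_0: rank C_0 − rank ∂_1 = 4 − 3 = 1, and the invariant factors of ∂_1 are all 1, so H_0 ≅ Z.
  H_1: rank ker ∂_1 − rank ∂_2 = (4 − 3) − 0 = 1, and there is no ∂_2, so H_1 ≅ Z.

As a check, the Euler characteristic is 4 − 4 = 0, which agrees with 1 − 1 = 0.
(K is a triangulation of the circle S^1.)

H_0 = Z,  H_1 = Z.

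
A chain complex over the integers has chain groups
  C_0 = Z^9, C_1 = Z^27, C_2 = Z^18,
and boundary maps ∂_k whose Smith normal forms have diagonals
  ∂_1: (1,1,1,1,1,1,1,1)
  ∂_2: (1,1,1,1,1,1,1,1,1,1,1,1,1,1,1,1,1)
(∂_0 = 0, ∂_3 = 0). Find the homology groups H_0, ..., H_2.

H_0: b_0 = 9 − 0 − 8 = 1; torsion from ∂_1 factors > 1: none. So H_0 = Z.
H_1: b_1 = 27 − 8 − 17 = 2; torsion from ∂_2 factors > 1: none. So H_1 = Z^2.
H_2: b_2 = 18 − 17 − 0 = 1; torsion from ∂_3 factors > 1: none. So H_2 = Z.

H_0 = Z,  H_1 = Z^2,  H_2 = Z.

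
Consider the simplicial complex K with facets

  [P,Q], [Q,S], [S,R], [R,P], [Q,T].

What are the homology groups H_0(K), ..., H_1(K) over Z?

Take the total order P < Q < R < S < T on the vertex set. Then K (dimension 1) consists of the simplices:

  0-simplices (5): P, Q, R, S, T
  1-simplices (5): PQ, PR, QS, QT, RS

Hence C_0 ≅ Z^5, C_1 ≅ Z^5.

∂_1: C_1 → C_0 is given by ∂[p,q] = [q] − [p]. For instance
  ∂QT = T − Q.
The 5×5 boundary matrix has rank 4 and Smith normal form diag(1,1,1,1).

Computing H_k = (kernel of ∂_k) / (image of ∂_{k+1}):

  H_0: rank C_0 − rank ∂_1 = 5 − 4 = 1, and the invariant factors of ∂_1 are all 1, so H_0 ≅ Z.
  H_1: rank ker ∂_1 − rank ∂_2 = (5 − 4) − 0 = 1, and there is no ∂_2, so H_1 ≅ Z.

H_0 ≅ Z,  H_1 ≅ Z.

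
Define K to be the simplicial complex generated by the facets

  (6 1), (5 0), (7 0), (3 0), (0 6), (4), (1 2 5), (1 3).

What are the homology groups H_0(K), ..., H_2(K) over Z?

H_0 = Z^2,  H_1 = Z^2,  H_2 = 0.

Take the total order 0 < 1 < 2 < 3 < 4 < 5 < 6 < 7 on the vertex set. Then K (dimension 2) consists of the simplices:

  0-simplices (8): [0], [1], [2], [3], [4], [5], [6], [7]
  1-simplices (9): [0,3], [0,5], [0,6], [0,7], [1,2], [1,3], [1,5], [1,6], [2,5]
  2-simplices (1): [1,2,5]

giving chain groups C_0 ≅ Z^8, C_1 ≅ Z^9, C_2 ≅ Z^1.

∂_1: C_1 → C_0 maps an edge to its endpoints' difference, ∂[p,q] = q − p. For instance
  ∂[1,2] = [2] − [1].
The resulting 8×9 matrix has rank 6, and its Smith normal form has invariant factors (1,1,1,1,1,1).

The boundary map ∂_2: C_2 → C_1 maps a triangle to the signed sum of its edges. For instance
  ∂[1,2,5] = [2,5] − [1,5] + [1,2].
As a 9×1 matrix over Z this has rank 1, with invariant factors (1).

Now H_k = ker ∂_k / im ∂_{k+1}, so:

  H_0: rank C_0 − rank ∂_1 = 8 − 6 = 2, and the invariant factors of ∂_1 are all 1, so H_0 ≅ Z^2.
  H_1: rank ker ∂_1 − rank ∂_2 = (9 − 6) − 1 = 2, and the invariant factors of ∂_2 are all 1, so H_1 ≅ Z^2.
  H_2: rank ker ∂_2 − rank ∂_3 = (1 − 1) − 0 = 0, and there is no ∂_3, so H_2 ≅ 0.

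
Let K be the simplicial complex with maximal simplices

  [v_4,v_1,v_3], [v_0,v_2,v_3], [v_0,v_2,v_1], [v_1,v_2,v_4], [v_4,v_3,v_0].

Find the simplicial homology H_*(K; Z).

H_0 ≅ Z,  H_1 ≅ Z,  H_2 = 0.

Fix the vertex order v_0 < v_1 < v_2 < v_3 < v_4 and write every simplex with vertices in increasing order. Then dim K = 2 and the simplices of K are:

  0-simplices (5): [v_0], [v_1], [v_2], [v_3], [v_4]
  1-simplices (10): [v_0,v_1], [v_0,v_2], [v_0,v_3], [v_0,v_4], [v_1,v_2], [v_1,v_3], [v_1,v_4], [v_2,v_3], [v_2,v_4], [v_3,v_4]
  2-simplices (5): [v_0,v_1,v_2], [v_0,v_2,v_3], [v_0,v_3,v_4], [v_1,v_2,v_4], [v_1,v_3,v_4]

giving chain groups C_0 ≅ Z^5, C_1 ≅ Z^10, C_2 ≅ Z^5.

∂_1: C_1 → C_0 maps an edge to its endpoints' difference, ∂[p,q] = q − p. For instance
  ∂[v_0,v_2] = [v_2] − [v_0].
The 5×10 boundary matrix has rank 4 and Smith normal form diag(1,1,1,1).

Boundary ∂_2: C_2 → C_1 acts by ∂[p,q,r] = [q,r] − [p,r] + [p,q]. For instance
  ∂[v_0,v_1,v_2] = [v_1,v_2] − [v_0,v_2] + [v_0,v_1],
  ∂[v_1,v_2,v_4] = [v_2,v_4] − [v_1,v_4] + [v_1,v_2].
This gives a 10×5 integer matrix of rank 5; reducing to Smith normal form yields diagonal entries (1,1,1,1,1).

Reading off H_k = ker ∂_k / im ∂_{k+1}:

  H_0: rank C_0 − rank ∂_1 = 5 − 4 = 1, and the invariant factors of ∂_1 are all 1, so H_0 = Z.
  H_1: rank ker ∂_1 − rank ∂_2 = (10 − 4) − 5 = 1, and the invariant factors of ∂_2 are all 1, so H_1 = Z.
  H_2: rank ker ∂_2 − rank ∂_3 = (5 − 5) − 0 = 0, and there is no ∂_3, so H_2 = 0.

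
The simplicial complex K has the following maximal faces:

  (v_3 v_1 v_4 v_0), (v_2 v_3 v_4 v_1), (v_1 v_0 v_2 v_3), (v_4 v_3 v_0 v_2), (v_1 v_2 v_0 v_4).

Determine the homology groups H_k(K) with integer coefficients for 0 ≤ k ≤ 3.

H_0 = Z,  H_1 = 0,  H_2 = 0,  H_3 = Z.

Take the total order v_0 < v_1 < v_2 < v_3 < v_4 on the vertex set. Then K (dimension 3) consists of the simplices:

  0-simplices (5): [v_0], [v_1], [v_2], [v_3], [v_4]
  1-simplices (10): [v_0,v_1], [v_0,v_2], [v_0,v_3], [v_0,v_4], [v_1,v_2], [v_1,v_3], [v_1,v_4], [v_2,v_3], [v_2,v_4], [v_3,v_4]
  2-simplices (10): [v_0,v_1,v_2], [v_0,v_1,v_3], [v_0,v_1,v_4], [v_0,v_2,v_3], [v_0,v_2,v_4], [v_0,v_3,v_4], [v_1,v_2,v_3], [v_1,v_2,v_4], [v_1,v_3,v_4], [v_2,v_3,v_4]
  3-simplices (5): [v_0,v_1,v_2,v_3], [v_0,v_1,v_2,v_4], [v_0,v_1,v_3,v_4], [v_0,v_2,v_3,v_4], [v_1,v_2,v_3,v_4]

giving chain groups C_0 ≅ Z^5, C_1 ≅ Z^10, C_2 ≅ Z^10, C_3 ≅ Z^5.

The boundary map ∂_1: C_1 → C_0 maps an edge to its endpoints' difference, ∂[p,q] = q − p. For instance
  ∂[v_1,v_3] = [v_3] − [v_1].
The resulting 5×10 matrix has rank 4, and its Smith normal form has invariant factors (1,1,1,1).

∂_2: C_2 → C_1 sends each 2-simplex [p,q,r] to [q,r] − [p,r] + [p,q]. For instance
  ∂[v_1,v_2,v_4] = [v_2,v_4] − [v_1,v_4] + [v_1,v_2],
  ∂[v_0,v_2,v_3] = [v_2,v_3] − [v_0,v_3] + [v_0,v_2].
The resulting 10×10 matrix has rank 6, and its Smith normal form has invariant factors (1,1,1,1,1,1).

The boundary map ∂_3: C_3 → C_2 sends each 3-simplex σ to the alternating sum Σ_i (−1)^i (σ with its i-th vertex removed). For instance
  ∂[v_0,v_1,v_2,v_4] = [v_1,v_2,v_4] − [v_0,v_2,v_4] + [v_0,v_1,v_4] − [v_0,v_1,v_2],
  ∂[v_0,v_2,v_3,v_4] = [v_2,v_3,v_4] − [v_0,v_3,v_4] + [v_0,v_2,v_4] − [v_0,v_2,v_3].
The resulting 10×5 matrix has rank 4, and its Smith normal form has invariant factors (1,1,1,1).

Now H_k = ker ∂_k / im ∂_{k+1}, so:

  H_0: rank C_0 − rank ∂_1 = 5 − 4 = 1, and the invariant factors of ∂_1 are all 1, so H_0 ≅ Z.
  H_1: rank ker ∂_1 − rank ∂_2 = (10 − 4) − 6 = 0, and the invariant factors of ∂_2 are all 1, so H_1 ≅ 0.
  H_2: rank ker ∂_2 − rank ∂_3 = (10 − 6) − 4 = 0, and the invariant factors of ∂_3 are all 1, so H_2 ≅ 0.
  H_3: rank ker ∂_3 − rank ∂_4 = (5 − 4) − 0 = 1, and there is no ∂_4, so H_3 ≅ Z.

As a check, the Euler characteristic is 5 − 10 + 10 − 5 = 0, which agrees with 1 − 0 + 0 − 1 = 0.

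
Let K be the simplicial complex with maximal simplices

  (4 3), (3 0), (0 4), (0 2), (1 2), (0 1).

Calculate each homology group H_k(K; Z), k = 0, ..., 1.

Fix the vertex order 0 < 1 < 2 < 3 < 4 and write every simplex with vertices in increasing order. Then dim K = 1 and the simplices of K are:

  0-simplices (5): [0], [1], [2], [3], [4]
  1-simplices (6): [0,1], [0,2], [0,3], [0,4], [1,2], [3,4]

Hence C_0 ≅ Z^5, C_1 ≅ Z^6.

The boundary map ∂_1: C_1 → C_0 sends each edge [p,q] (with p < q) to q − p. For instance
  ∂[0,4] = [4] − [0].
This gives a 5×6 integer matrix of rank 4; reducing to Smith normal form yields diagonal entries (1,1,1,1).

Reading off H_k = ker ∂_k / im ∂_{k+1}:

  H_0: rank C_0 − rank ∂_1 = 5 − 4 = 1, and the invariant factors of ∂_1 are all 1, so H_0 = Z.
  H_1: rank ker ∂_1 − rank ∂_2 = (6 − 4) − 0 = 2, and there is no ∂_2, so H_1 = Z^2.

H_0 ≅ Z,  H_1 ≅ Z^2.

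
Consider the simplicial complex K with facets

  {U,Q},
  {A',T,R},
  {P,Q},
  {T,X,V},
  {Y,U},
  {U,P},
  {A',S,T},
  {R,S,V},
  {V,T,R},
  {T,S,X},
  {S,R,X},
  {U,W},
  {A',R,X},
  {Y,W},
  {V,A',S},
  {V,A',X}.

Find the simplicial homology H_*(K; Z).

H_0 = Z^2,  H_1 = Z^2 ⊕ Z_2,  H_2 = 0.

Order the vertices as P < Q < R < S < T < U < V < W < X < Y < A'. Listing each simplex with vertices in this order, K has dimension 2 with simplices:

  0-simplices (11): [P], [Q], [R], [S], [T], [U], [V], [W], [X], [Y], [A']
  1-simplices (21): [P,Q], [P,U], [Q,U], [R,S], [R,T], [R,V], [R,X], [R,A'], [S,T], [S,V], [S,X], [S,A'], [T,V], [T,X], [T,A'], [U,W], [U,Y], [V,X], [V,A'], [W,Y], [X,A']
  2-simplices (10): [R,S,V], [R,S,X], [R,T,V], [R,T,A'], [R,X,A'], [S,T,X], [S,T,A'], [S,V,A'], [T,V,X], [V,X,A']

Hence C_0 ≅ Z^11, C_1 ≅ Z^21, C_2 ≅ Z^10.

∂_1: C_1 → C_0 maps an edge to its endpoints' difference, ∂[p,q] = q − p. For instance
  ∂[R,A'] = [A'] − [R].
The 11×21 boundary matrix has rank 9 and Smith normal form diag(1,1,1,1,1,1,1,1,1).

∂_2: C_2 → C_1 sends each 2-simplex [p,q,r] to [q,r] − [p,r] + [p,q]. For instance
  ∂[R,T,V] = [T,V] − [R,V] + [R,T],
  ∂[R,T,A'] = [T,A'] − [R,A'] + [R,T].
The resulting 21×10 matrix has rank 10, and its Smith normal form has invariant factors (1,1,1,1,1,1,1,1,1,2).

Computing H_k = (kernel of ∂_k) / (image of ∂_{k+1}):

  H_0: rank C_0 − rank ∂_1 = 11 − 9 = 2, and the invariant factors of ∂_1 are all 1, so H_0 = Z^2.
  H_1: rank ker ∂_1 − rank ∂_2 = (21 − 9) − 10 = 2, and ∂_2 has invariant factor 2 > 1, so H_1 = Z^2 ⊕ Z_2.
  H_2: rank ker ∂_2 − rank ∂_3 = (10 − 10) − 0 = 0, and there is no ∂_3, so H_2 = 0.

As a check, the Euler characteristic is 11 − 21 + 10 = 0, which agrees with 2 − 2 + 0 = 0.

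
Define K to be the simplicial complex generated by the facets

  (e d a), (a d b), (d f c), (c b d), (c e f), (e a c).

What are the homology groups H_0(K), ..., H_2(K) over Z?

Order the vertices as a < b < c < d < e < f. Listing each simplex with vertices in this order, K has dimension 2 with simplices:

  0-simplices (6): a, b, c, d, e, f
  1-simplices (12): ab, ac, ad, ae, bc, bd, cd, ce, cf, de, df, ef
  2-simplices (6): abd, ace, ade, bcd, cdf, cef

so the chain groups are C_0 ≅ Z^6, C_1 ≅ Z^12, C_2 ≅ Z^6.

Boundary ∂_1: C_1 → C_0 sends each edge [p,q] (with p < q) to q − p. For instance
  ∂cf = f − c.
The resulting 6×12 matrix has rank 5, and its Smith normal form has invariant factors (1,1,1,1,1).

The boundary map ∂_2: C_2 → C_1 maps a triangle to the signed sum of its edges. For instance
  ∂bcd = cd − bd + bc,
  ∂ade = de − ae + ad.
As a 12×6 matrix over Z this has rank 6, with invariant factors (1,1,1,1,1,1).

From H_k ≅ ker(∂_k) / im(∂_{k+1}) we obtain:

  H_0: rank C_0 − rank ∂_1 = 6 − 5 = 1, and the invariant factors of ∂_1 are all 1, so H_0 = Z.
  H_1: rank ker ∂_1 − rank ∂_2 = (12 − 5) − 6 = 1, and the invariant factors of ∂_2 are all 1, so H_1 = Z.
  H_2: rank ker ∂_2 − rank ∂_3 = (6 − 6) − 0 = 0, and there is no ∂_3, so H_2 = 0.

H_0 ≅ Z,  H_1 ≅ Z,  H_2 = 0.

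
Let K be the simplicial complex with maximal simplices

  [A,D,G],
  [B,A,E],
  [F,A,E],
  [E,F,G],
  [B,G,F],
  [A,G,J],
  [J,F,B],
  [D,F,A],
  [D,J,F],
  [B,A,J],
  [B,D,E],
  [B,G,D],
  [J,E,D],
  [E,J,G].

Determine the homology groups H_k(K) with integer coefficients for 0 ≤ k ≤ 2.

K has 7 vertices, 21 edges, 14 triangles.
rank ∂_0 = 0, rank ∂_1 = 6 ⇒ b_0 = 7 − 0 − 6 = 1; all invariant factors of ∂_1 are 1 so no torsion. So H_0 = Z.
rank ∂_1 = 6, rank ∂_2 = 13 ⇒ b_1 = 21 − 6 − 13 = 2; all invariant factors of ∂_2 are 1 so no torsion. So H_1 = Z^2.
rank ∂_2 = 13, rank ∂_3 = 0 ⇒ b_2 = 14 − 13 − 0 = 1. So H_2 = Z.

H_0 ≅ Z,  H_1 ≅ Z^2,  H_2 ≅ Z.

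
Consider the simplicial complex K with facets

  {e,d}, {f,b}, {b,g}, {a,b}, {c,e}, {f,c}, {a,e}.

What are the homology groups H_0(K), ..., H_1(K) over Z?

H_0 ≅ Z,  H_1 ≅ Z.

K has 7 vertices, 7 edges.
rank ∂_0 = 0, rank ∂_1 = 6 ⇒ b_0 = 7 − 0 − 6 = 1; all invariant factors of ∂_1 are 1 so no torsion. So H_0 = Z.
rank ∂_1 = 6, rank ∂_2 = 0 ⇒ b_1 = 7 − 6 − 0 = 1. So H_1 = Z.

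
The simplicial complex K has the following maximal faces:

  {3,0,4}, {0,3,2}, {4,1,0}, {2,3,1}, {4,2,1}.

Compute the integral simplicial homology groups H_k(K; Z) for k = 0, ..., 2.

Fix the vertex order 0 < 1 < 2 < 3 < 4 and write every simplex with vertices in increasing order. Then dim K = 2 and the simplices of K are:

  0-simplices (5): [0], [1], [2], [3], [4]
  1-simplices (10): [0,1], [0,2], [0,3], [0,4], [1,2], [1,3], [1,4], [2,3], [2,4], [3,4]
  2-simplices (5): [0,1,4], [0,2,3], [0,3,4], [1,2,3], [1,2,4]

so the chain groups are C_0 ≅ Z^5, C_1 ≅ Z^10, C_2 ≅ Z^5.

The boundary map ∂_1: C_1 → C_0 maps an edge to its endpoints' difference, ∂[p,q] = q − p. For instance
  ∂[0,3] = [3] − [0].
This gives a 5×10 integer matrix of rank 4; reducing to Smith normal form yields diagonal entries (1,1,1,1).

Boundary ∂_2: C_2 → C_1 acts by ∂[p,q,r] = [q,r] − [p,r] + [p,q]. For instance
  ∂[0,1,4] = [1,4] − [0,4] + [0,1],
  ∂[1,2,3] = [2,3] − [1,3] + [1,2].
This gives a 10×5 integer matrix of rank 5; reducing to Smith normal form yields diagonal entries (1,1,1,1,1).

From H_k ≅ ker(∂_k) / im(∂_{k+1}) we obtain:

  H_0: rank C_0 − rank ∂_1 = 5 − 4 = 1, and the invariant factors of ∂_1 are all 1, so H_0 ≅ Z.
  H_1: rank ker ∂_1 − rank ∂_2 = (10 − 4) − 5 = 1, and the invariant factors of ∂_2 are all 1, so H_1 ≅ Z.
  H_2: rank ker ∂_2 − rank ∂_3 = (5 − 5) − 0 = 0, and there is no ∂_3, so H_2 ≅ 0.

H_0 = Z,  H_1 = Z,  H_2 = 0.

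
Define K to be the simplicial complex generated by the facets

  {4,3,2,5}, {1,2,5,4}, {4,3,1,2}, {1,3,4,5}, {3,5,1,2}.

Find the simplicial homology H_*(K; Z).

H_0 ≅ Z,  H_1 = 0,  H_2 = 0,  H_3 ≅ Z.

K has 5 vertices, 10 edges, 10 triangles, 5 3-simplices.
rank ∂_0 = 0, rank ∂_1 = 4 ⇒ b_0 = 5 − 0 − 4 = 1; all invariant factors of ∂_1 are 1 so no torsion. So H_0 = Z.
rank ∂_1 = 4, rank ∂_2 = 6 ⇒ b_1 = 10 − 4 − 6 = 0; all invariant factors of ∂_2 are 1 so no torsion. So H_1 = 0.
rank ∂_2 = 6, rank ∂_3 = 4 ⇒ b_2 = 10 − 6 − 4 = 0; all invariant factors of ∂_3 are 1 so no torsion. So H_2 = 0.
rank ∂_3 = 4, rank ∂_4 = 0 ⇒ b_3 = 5 − 4 − 0 = 1. So H_3 = Z.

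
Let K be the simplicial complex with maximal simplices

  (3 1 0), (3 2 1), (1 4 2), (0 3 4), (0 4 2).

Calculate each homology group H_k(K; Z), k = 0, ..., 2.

Take the total order 0 < 1 < 2 < 3 < 4 on the vertex set. Then K (dimension 2) consists of the simplices:

  0-simplices (5): [0], [1], [2], [3], [4]
  1-simplices (10): [0,1], [0,2], [0,3], [0,4], [1,2], [1,3], [1,4], [2,3], [2,4], [3,4]
  2-simplices (5): [0,1,3], [0,2,4], [0,3,4], [1,2,3], [1,2,4]

so the chain groups are C_0 ≅ Z^5, C_1 ≅ Z^10, C_2 ≅ Z^5.

Boundary ∂_1: C_1 → C_0 maps an edge to its endpoints' difference, ∂[p,q] = q − p. For instance
  ∂[0,4] = [4] − [0].
This gives a 5×10 integer matrix of rank 4; reducing to Smith normal form yields diagonal entries (1,1,1,1).

The boundary map ∂_2: C_2 → C_1 acts by ∂[p,q,r] = [q,r] − [p,r] + [p,q]. For instance
  ∂[0,3,4] = [3,4] − [0,4] + [0,3],
  ∂[0,1,3] = [1,3] − [0,3] + [0,1].
As a 10×5 matrix over Z this has rank 5, with invariant factors (1,1,1,1,1).

Computing H_k = (kernel of ∂_k) / (image of ∂_{k+1}):

  H_0: rank C_0 − rank ∂_1 = 5 − 4 = 1, and the invariant factors of ∂_1 are all 1, so H_0 ≅ Z.
  H_1: rank ker ∂_1 − rank ∂_2 = (10 − 4) − 5 = 1, and the invariant factors of ∂_2 are all 1, so H_1 ≅ Z.
  H_2: rank ker ∂_2 − rank ∂_3 = (5 − 5) − 0 = 0, and there is no ∂_3, so H_2 ≅ 0.

(K is a triangulation of the Möbius band.)

H_0 = Z,  H_1 = Z,  H_2 = 0.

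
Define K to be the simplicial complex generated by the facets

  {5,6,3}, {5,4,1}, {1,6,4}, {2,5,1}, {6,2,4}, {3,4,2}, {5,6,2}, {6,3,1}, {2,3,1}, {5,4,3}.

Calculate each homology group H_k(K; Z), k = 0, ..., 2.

H_0 = Z,  H_1 = Z/2Z,  H_2 = 0.

Fix the vertex order 1 < 2 < 3 < 4 < 5 < 6 and write every simplex with vertices in increasing order. Then dim K = 2 and the simplices of K are:

  0-simplices (6): [1], [2], [3], [4], [5], [6]
  1-simplices (15): [1,2], [1,3], [1,4], [1,5], [1,6], [2,3], [2,4], [2,5], [2,6], [3,4], [3,5], [3,6], [4,5], [4,6], [5,6]
  2-simplices (10): [1,2,3], [1,2,5], [1,3,6], [1,4,5], [1,4,6], [2,3,4], [2,4,6], [2,5,6], [3,4,5], [3,5,6]

Hence C_0 ≅ Z^6, C_1 ≅ Z^15, C_2 ≅ Z^10.

∂_1: C_1 → C_0 maps an edge to its endpoints' difference, ∂[p,q] = q − p.
The 6×15 boundary matrix has rank 5 and Smith normal form diag(1,1,1,1,1).

The boundary map ∂_2: C_2 → C_1 acts by ∂[p,q,r] = [q,r] − [p,r] + [p,q]. For instance
  ∂[2,5,6] = [5,6] − [2,6] + [2,5],
  ∂[2,3,4] = [3,4] − [2,4] + [2,3].
This gives a 15×10 integer matrix of rank 10; reducing to Smith normal form yields diagonal entries (1,1,1,1,1,1,1,1,1,2).

Computing H_k = (kernel of ∂_k) / (image of ∂_{k+1}):

  H_0: rank C_0 − rank ∂_1 = 6 − 5 = 1, and the invariant factors of ∂_1 are all 1, so H_0 ≅ Z.
  H_1: rank ker ∂_1 − rank ∂_2 = (15 − 5) − 10 = 0, and ∂_2 has invariant factor 2 > 1, so H_1 ≅ Z/2Z.
  H_2: rank ker ∂_2 − rank ∂_3 = (10 − 10) − 0 = 0, and there is no ∂_3, so H_2 ≅ 0.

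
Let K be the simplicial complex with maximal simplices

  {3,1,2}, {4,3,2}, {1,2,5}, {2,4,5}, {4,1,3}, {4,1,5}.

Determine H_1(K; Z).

H_1 ≅ 0.

Fix the vertex order 1 < 2 < 3 < 4 < 5 and write every simplex with vertices in increasing order. Then dim K = 2 and the simplices of K are:

  0-simplices (5): [1], [2], [3], [4], [5]
  1-simplices (9): [1,2], [1,3], [1,4], [1,5], [2,3], [2,4], [2,5], [3,4], [4,5]
  2-simplices (6): [1,2,3], [1,2,5], [1,3,4], [1,4,5], [2,3,4], [2,4,5]

giving chain groups C_0 ≅ Z^5, C_1 ≅ Z^9, C_2 ≅ Z^6.

Boundary ∂_1: C_1 → C_0 maps an edge to its endpoints' difference, ∂[p,q] = q − p. For instance
  ∂[2,5] = [5] − [2].
As a 5×9 matrix over Z this has rank 4, with invariant factors (1,1,1,1).

Boundary ∂_2: C_2 → C_1 maps a triangle to the signed sum of its edges. For instance
  ∂[2,4,5] = [4,5] − [2,5] + [2,4],
  ∂[1,2,5] = [2,5] − [1,5] + [1,2].
The resulting 9×6 matrix has rank 5, and its Smith normal form has invariant factors (1,1,1,1,1).

Computing H_k = (kernel of ∂_k) / (image of ∂_{k+1}):

  H_1: rank ker ∂_1 − rank ∂_2 = (9 − 4) − 5 = 0, and the invariant factors of ∂_2 are all 1, so H_1 ≅ 0.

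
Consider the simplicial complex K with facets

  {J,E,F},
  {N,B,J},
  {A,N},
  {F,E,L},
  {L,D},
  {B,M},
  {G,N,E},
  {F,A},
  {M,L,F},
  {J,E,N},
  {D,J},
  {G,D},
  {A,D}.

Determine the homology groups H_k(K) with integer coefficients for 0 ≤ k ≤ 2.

H_0 = Z,  H_1 = Z^5,  H_2 = 0.

We work with the vertex ordering A < B < D < E < F < G < J < L < M < N. The simplices of K, each written with vertices in increasing order, are:

  0-simplices (10): A, B, D, E, F, G, J, L, M, N
  1-simplices (20): AD, AF, AN, BJ, BM, BN, DG, DJ, DL, EF, EG, EJ, EL, EN, FJ, FL, FM, GN, JN, LM
  2-simplices (6): BJN, EFJ, EFL, EGN, EJN, FLM

so the chain groups are C_0 ≅ Z^10, C_1 ≅ Z^20, C_2 ≅ Z^6.

Boundary ∂_1: C_1 → C_0 sends each edge [p,q] (with p < q) to q − p. For instance
  ∂DJ = J − D.
This gives a 10×20 integer matrix of rank 9; reducing to Smith normal form yields diagonal entries (1,1,1,1,1,1,1,1,1).

∂_2: C_2 → C_1 acts by ∂[p,q,r] = [q,r] − [p,r] + [p,q]. For instance
  ∂EGN = GN − EN + EG,
  ∂EJN = JN − EN + EJ.
This gives a 20×6 integer matrix of rank 6; reducing to Smith normal form yields diagonal entries (1,1,1,1,1,1).

Now H_k = ker ∂_k / im ∂_{k+1}, so:

  H_0: rank C_0 − rank ∂_1 = 10 − 9 = 1, and the invariant factors of ∂_1 are all 1, so H_0 = Z.
  H_1: rank ker ∂_1 − rank ∂_2 = (20 − 9) − 6 = 5, and the invariant factors of ∂_2 are all 1, so H_1 = Z^5.
  H_2: rank ker ∂_2 − rank ∂_3 = (6 − 6) − 0 = 0, and there is no ∂_3, so H_2 = 0.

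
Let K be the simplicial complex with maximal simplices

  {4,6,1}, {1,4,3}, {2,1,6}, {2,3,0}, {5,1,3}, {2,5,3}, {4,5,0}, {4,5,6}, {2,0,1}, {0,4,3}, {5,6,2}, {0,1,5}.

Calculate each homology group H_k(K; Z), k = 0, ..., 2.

H_0 = Z,  H_1 = Z/2,  H_2 = 0.

Fix the vertex order 0 < 1 < 2 < 3 < 4 < 5 < 6 and write every simplex with vertices in increasing order. Then dim K = 2 and the simplices of K are:

  0-simplices (7): [0], [1], [2], [3], [4], [5], [6]
  1-simplices (18): [0,1], [0,2], [0,3], [0,4], [0,5], [1,2], [1,3], [1,4], [1,5], [1,6], [2,3], [2,5], [2,6], [3,4], [3,5], [4,5], [4,6], [5,6]
  2-simplices (12): [0,1,2], [0,1,5], [0,2,3], [0,3,4], [0,4,5], [1,2,6], [1,3,4], [1,3,5], [1,4,6], [2,3,5], [2,5,6], [4,5,6]

Hence C_0 ≅ Z^7, C_1 ≅ Z^18, C_2 ≅ Z^12.

Boundary ∂_1: C_1 → C_0 is given by ∂[p,q] = [q] − [p].
The resulting 7×18 matrix has rank 6, and its Smith normal form has invariant factors (1,1,1,1,1,1).

Boundary ∂_2: C_2 → C_1 maps a triangle to the signed sum of its edges. For instance
  ∂[1,2,6] = [2,6] − [1,6] + [1,2],
  ∂[0,2,3] = [2,3] − [0,3] + [0,2].
As a 18×12 matrix over Z this has rank 12, with invariant factors (1,1,1,1,1,1,1,1,1,1,1,2).

Now H_k = ker ∂_k / im ∂_{k+1}, so:

  H_0: rank C_0 − rank ∂_1 = 7 − 6 = 1, and the invariant factors of ∂_1 are all 1, so H_0 = Z.
  H_1: rank ker ∂_1 − rank ∂_2 = (18 − 6) − 12 = 0, and ∂_2 has invariant factor 2 > 1, so H_1 = Z/2.
  H_2: rank ker ∂_2 − rank ∂_3 = (12 − 12) − 0 = 0, and there is no ∂_3, so H_2 = 0.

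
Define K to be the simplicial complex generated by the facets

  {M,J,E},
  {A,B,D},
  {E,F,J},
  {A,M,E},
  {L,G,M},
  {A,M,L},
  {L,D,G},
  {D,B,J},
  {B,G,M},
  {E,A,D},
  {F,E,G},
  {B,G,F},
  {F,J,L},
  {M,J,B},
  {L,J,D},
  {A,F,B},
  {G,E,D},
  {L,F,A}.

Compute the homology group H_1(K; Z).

H_1 ≅ Z^2.

Order the vertices as A < B < D < E < F < G < J < L < M. Listing each simplex with vertices in this order, K has dimension 2 with simplices:

  0-simplices (9): A, B, D, E, F, G, J, L, M
  1-simplices (27): AB, AD, AE, AF, AL, AM, BD, BF, BG, BJ, BM, DE, DG, DJ, DL, EF, EG, EJ, EM, FG, FJ, FL, GL, GM, JL, JM, LM
  2-simplices (18): ABD, ABF, ADE, AEM, AFL, ALM, BDJ, BFG, BGM, BJM, DEG, DGL, DJL, EFG, EFJ, EJM, FJL, GLM

so the chain groups are C_0 ≅ Z^9, C_1 ≅ Z^27, C_2 ≅ Z^18.

Boundary ∂_1: C_1 → C_0 sends each edge [p,q] (with p < q) to q − p.
This gives a 9×27 integer matrix of rank 8; reducing to Smith normal form yields diagonal entries (1,1,1,1,1,1,1,1).

Boundary ∂_2: C_2 → C_1 acts by ∂[p,q,r] = [q,r] − [p,r] + [p,q]. For instance
  ∂ALM = LM − AM + AL,
  ∂BJM = JM − BM + BJ.
The resulting 27×18 matrix has rank 17, and its Smith normal form has invariant factors (1,1,1,1,1,1,1,1,1,1,1,1,1,1,1,1,1).

Computing H_k = (kernel of ∂_k) / (image of ∂_{k+1}):

  H_1: rank ker ∂_1 − rank ∂_2 = (27 − 8) − 17 = 2, and the invariant factors of ∂_2 are all 1, so H_1 = Z^2.

(K is a triangulation of the torus T^2.)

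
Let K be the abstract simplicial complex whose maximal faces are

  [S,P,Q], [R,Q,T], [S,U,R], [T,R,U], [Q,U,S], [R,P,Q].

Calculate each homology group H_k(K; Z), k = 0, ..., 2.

Take the total order P < Q < R < S < T < U on the vertex set. Then K (dimension 2) consists of the simplices:

  0-simplices (6): P, Q, R, S, T, U
  1-simplices (12): PQ, PR, PS, QR, QS, QT, QU, RS, RT, RU, SU, TU
  2-simplices (6): PQR, PQS, QRT, QSU, RSU, RTU

Hence C_0 ≅ Z^6, C_1 ≅ Z^12, C_2 ≅ Z^6.

The boundary map ∂_1: C_1 → C_0 sends each edge [p,q] (with p < q) to q − p. For instance
  ∂RS = S − R.
The 6×12 boundary matrix has rank 5 and Smith normal form diag(1,1,1,1,1).

∂_2: C_2 → C_1 sends each 2-simplex [p,q,r] to [q,r] − [p,r] + [p,q]. For instance
  ∂QSU = SU − QU + QS,
  ∂PQR = QR − PR + PQ.
The 12×6 boundary matrix has rank 6 and Smith normal form diag(1,1,1,1,1,1).

Now H_k = ker ∂_k / im ∂_{k+1}, so:

  H_0: rank C_0 − rank ∂_1 = 6 − 5 = 1, and the invariant factors of ∂_1 are all 1, so H_0 ≅ Z.
  H_1: rank ker ∂_1 − rank ∂_2 = (12 − 5) − 6 = 1, and the invariant factors of ∂_2 are all 1, so H_1 ≅ Z.
  H_2: rank ker ∂_2 − rank ∂_3 = (6 − 6) − 0 = 0, and there is no ∂_3, so H_2 ≅ 0.

H_0 = Z,  H_1 = Z,  H_2 = 0.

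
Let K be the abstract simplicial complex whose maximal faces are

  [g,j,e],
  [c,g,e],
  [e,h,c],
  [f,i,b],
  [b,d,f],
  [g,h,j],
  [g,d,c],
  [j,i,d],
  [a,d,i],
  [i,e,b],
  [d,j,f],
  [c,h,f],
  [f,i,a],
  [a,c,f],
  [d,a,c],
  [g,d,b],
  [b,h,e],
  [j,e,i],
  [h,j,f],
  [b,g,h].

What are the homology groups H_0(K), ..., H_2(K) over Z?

Take the total order a < b < c < d < e < f < g < h < i < j on the vertex set. Then K (dimension 2) consists of the simplices:

  0-simplices (10): a, b, c, d, e, f, g, h, i, j
  1-simplices (30): ac, ad, af, ai, bd, be, bf, bg, bh, bi, cd, ce, cf, cg, ch, df, dg, di, dj, eg, eh, ei, ej, fh, fi, fj, gh, gj, hj, ij
  2-simplices (20): acd, acf, adi, afi, bdf, bdg, beh, bei, bfi, bgh, cdg, ceg, ceh, cfh, dfj, dij, egj, eij, fhj, ghj

giving chain groups C_0 ≅ Z^10, C_1 ≅ Z^30, C_2 ≅ Z^20.

∂_1: C_1 → C_0 is given by ∂[p,q] = [q] − [p].
The 10×30 boundary matrix has rank 9 and Smith normal form diag(1,1,1,1,1,1,1,1,1).

The boundary map ∂_2: C_2 → C_1 acts by ∂[p,q,r] = [q,r] − [p,r] + [p,q]. For instance
  ∂egj = gj − ej + eg,
  ∂bfi = fi − bi + bf.
The resulting 30×20 matrix has rank 20, and its Smith normal form has invariant factors (1,1,1,1,1,1,1,1,1,1,1,1,1,1,1,1,1,1,1,2).

Reading off H_k = ker ∂_k / im ∂_{k+1}:

  H_0: rank C_0 − rank ∂_1 = 10 − 9 = 1, and the invariant factors of ∂_1 are all 1, so H_0 = Z.
  H_1: rank ker ∂_1 − rank ∂_2 = (30 − 9) − 20 = 1, and ∂_2 has invariant factor 2 > 1, so H_1 = Z ⊕ Z/2.
  H_2: rank ker ∂_2 − rank ∂_3 = (20 − 20) − 0 = 0, and there is no ∂_3, so H_2 = 0.

(K is a triangulation of the Klein bottle.)

H_0 = Z,  H_1 = Z ⊕ Z/2,  H_2 = 0.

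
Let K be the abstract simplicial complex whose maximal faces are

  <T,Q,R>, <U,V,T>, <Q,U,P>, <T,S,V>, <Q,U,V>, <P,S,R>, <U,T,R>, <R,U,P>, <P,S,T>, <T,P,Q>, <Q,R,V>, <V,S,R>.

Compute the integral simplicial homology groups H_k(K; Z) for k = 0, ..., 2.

Fix the vertex order P < Q < R < S < T < U < V and write every simplex with vertices in increasing order. Then dim K = 2 and the simplices of K are:

  0-simplices (7): P, Q, R, S, T, U, V
  1-simplices (18): PQ, PR, PS, PT, PU, QR, QT, QU, QV, RS, RT, RU, RV, ST, SV, TU, TV, UV
  2-simplices (12): PQT, PQU, PRS, PRU, PST, QRT, QRV, QUV, RSV, RTU, STV, TUV

Hence C_0 ≅ Z^7, C_1 ≅ Z^18, C_2 ≅ Z^12.

The boundary map ∂_1: C_1 → C_0 maps an edge to its endpoints' difference, ∂[p,q] = q − p. For instance
  ∂TV = V − T.
The resulting 7×18 matrix has rank 6, and its Smith normal form has invariant factors (1,1,1,1,1,1).

∂_2: C_2 → C_1 maps a triangle to the signed sum of its edges. For instance
  ∂STV = TV − SV + ST,
  ∂QRT = RT − QT + QR.
This gives a 18×12 integer matrix of rank 12; reducing to Smith normal form yields diagonal entries (1,1,1,1,1,1,1,1,1,1,1,2).

Computing H_k = (kernel of ∂_k) / (image of ∂_{k+1}):

  H_0: rank C_0 − rank ∂_1 = 7 − 6 = 1, and the invariant factors of ∂_1 are all 1, so H_0 ≅ Z.
  H_1: rank ker ∂_1 − rank ∂_2 = (18 − 6) − 12 = 0, and ∂_2 has invariant factor 2 > 1, so H_1 ≅ Z_2.
  H_2: rank ker ∂_2 − rank ∂_3 = (12 − 12) − 0 = 0, and there is no ∂_3, so H_2 ≅ 0.

As a check, the Euler characteristic is 7 − 18 + 12 = 1, which agrees with 1 − 0 + 0 = 1.

H_0 ≅ Z,  H_1 ≅ Z_2,  H_2 = 0.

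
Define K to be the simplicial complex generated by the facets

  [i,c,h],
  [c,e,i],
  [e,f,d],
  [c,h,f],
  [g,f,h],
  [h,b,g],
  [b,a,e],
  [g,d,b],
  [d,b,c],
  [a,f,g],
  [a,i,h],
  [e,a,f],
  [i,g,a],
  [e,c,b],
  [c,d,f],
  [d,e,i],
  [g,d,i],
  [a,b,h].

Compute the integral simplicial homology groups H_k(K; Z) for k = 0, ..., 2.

H_0 ≅ Z,  H_1 ≅ Z × Z/2,  H_2 = 0.

K has 9 vertices, 27 edges, 18 triangles.
rank ∂_0 = 0, rank ∂_1 = 8 ⇒ b_0 = 9 − 0 − 8 = 1; all invariant factors of ∂_1 are 1 so no torsion. So H_0 ≅ Z.
rank ∂_1 = 8, rank ∂_2 = 18 ⇒ b_1 = 27 − 8 − 18 = 1; ∂_2 has invariant factor(s) [2] giving torsion. So H_1 ≅ Z × Z/2.
rank ∂_2 = 18, rank ∂_3 = 0 ⇒ b_2 = 18 − 18 − 0 = 0. So H_2 ≅ 0.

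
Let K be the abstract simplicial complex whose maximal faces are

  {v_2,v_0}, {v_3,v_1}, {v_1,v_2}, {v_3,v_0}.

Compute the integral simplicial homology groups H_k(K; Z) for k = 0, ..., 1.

H_0 = Z,  H_1 = Z.

Fix the vertex order v_0 < v_1 < v_2 < v_3 and write every simplex with vertices in increasing order. Then dim K = 1 and the simplices of K are:

  0-simplices (4): [v_0], [v_1], [v_2], [v_3]
  1-simplices (4): [v_0,v_2], [v_0,v_3], [v_1,v_2], [v_1,v_3]

Hence C_0 ≅ Z^4, C_1 ≅ Z^4.

The boundary map ∂_1: C_1 → C_0 sends each edge [p,q] (with p < q) to q − p. For instance
  ∂[v_1,v_3] = [v_3] − [v_1].
The 4×4 boundary matrix has rank 3 and Smith normal form diag(1,1,1).

Computing H_k = (kernel of ∂_k) / (image of ∂_{k+1}):

  H_0: rank C_0 − rank ∂_1 = 4 − 3 = 1, and the invariant factors of ∂_1 are all 1, so H_0 ≅ Z.
  H_1: rank ker ∂_1 − rank ∂_2 = (4 − 3) − 0 = 1, and there is no ∂_2, so H_1 ≅ Z.

As a check, the Euler characteristic is 4 − 4 = 0, which agrees with 1 − 1 = 0.
(K is a triangulation of the circle S^1.)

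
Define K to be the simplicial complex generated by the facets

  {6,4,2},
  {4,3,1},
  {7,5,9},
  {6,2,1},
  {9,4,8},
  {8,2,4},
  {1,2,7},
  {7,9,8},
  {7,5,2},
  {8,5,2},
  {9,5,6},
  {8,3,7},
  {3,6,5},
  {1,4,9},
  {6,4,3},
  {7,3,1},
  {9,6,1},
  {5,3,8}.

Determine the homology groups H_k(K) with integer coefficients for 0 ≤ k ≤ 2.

H_0 = Z,  H_1 = Z ⊕ Z/2,  H_2 = 0.

Fix the vertex order 1 < 2 < 3 < 4 < 5 < 6 < 7 < 8 < 9 and write every simplex with vertices in increasing order. Then dim K = 2 and the simplices of K are:

  0-simplices (9): [1], [2], [3], [4], [5], [6], [7], [8], [9]
  1-simplices (27): (27 of them)
  2-simplices (18): [1,2,6], [1,2,7], [1,3,4], [1,3,7], [1,4,9], [1,6,9], [2,4,6], [2,4,8], [2,5,7], [2,5,8], [3,4,6], [3,5,6], [3,5,8], [3,7,8], [4,8,9], [5,6,9], [5,7,9], [7,8,9]

giving chain groups C_0 ≅ Z^9, C_1 ≅ Z^27, C_2 ≅ Z^18.

The boundary map ∂_1: C_1 → C_0 maps an edge to its endpoints' difference, ∂[p,q] = q − p.
The 9×27 boundary matrix has rank 8 and Smith normal form diag(1,1,1,1,1,1,1,1).

The boundary map ∂_2: C_2 → C_1 acts by ∂[p,q,r] = [q,r] − [p,r] + [p,q]. For instance
  ∂[3,7,8] = [7,8] − [3,8] + [3,7],
  ∂[2,5,8] = [5,8] − [2,8] + [2,5].
The resulting 27×18 matrix has rank 18, and its Smith normal form has invariant factors (1,1,1,1,1,1,1,1,1,1,1,1,1,1,1,1,1,2).

From H_k ≅ ker(∂_k) / im(∂_{k+1}) we obtain:

  H_0: rank C_0 − rank ∂_1 = 9 − 8 = 1, and the invariant factors of ∂_1 are all 1, so H_0 = Z.
  H_1: rank ker ∂_1 − rank ∂_2 = (27 − 8) − 18 = 1, and ∂_2 has invariant factor 2 > 1, so H_1 = Z ⊕ Z/2.
  H_2: rank ker ∂_2 − rank ∂_3 = (18 − 18) − 0 = 0, and there is no ∂_3, so H_2 = 0.

As a check, the Euler characteristic is 9 − 27 + 18 = 0, which agrees with 1 − 1 + 0 = 0.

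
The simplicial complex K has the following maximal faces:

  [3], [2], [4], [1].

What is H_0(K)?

K has 4 vertices.
rank ∂_0 = 0, rank ∂_1 = 0 ⇒ b_0 = 4 − 0 − 0 = 4. So H_0 ≅ Z^4.

H_0 ≅ Z^4.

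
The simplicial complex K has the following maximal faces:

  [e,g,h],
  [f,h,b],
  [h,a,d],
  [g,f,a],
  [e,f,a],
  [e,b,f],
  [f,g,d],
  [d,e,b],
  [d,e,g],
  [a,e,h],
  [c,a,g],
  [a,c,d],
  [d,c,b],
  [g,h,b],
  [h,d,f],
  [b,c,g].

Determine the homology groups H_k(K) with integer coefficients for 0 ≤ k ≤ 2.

H_0 ≅ Z,  H_1 ≅ Z^2,  H_2 ≅ Z.

Order the vertices as a < b < c < d < e < f < g < h. Listing each simplex with vertices in this order, K has dimension 2 with simplices:

  0-simplices (8): a, b, c, d, e, f, g, h
  1-simplices (24): ac, ad, ae, af, ag, ah, bc, bd, be, bf, bg, bh, cd, cg, de, df, dg, dh, ef, eg, eh, fg, fh, gh
  2-simplices (16): acd, acg, adh, aef, aeh, afg, bcd, bcg, bde, bef, bfh, bgh, deg, dfg, dfh, egh

giving chain groups C_0 ≅ Z^8, C_1 ≅ Z^24, C_2 ≅ Z^16.

The boundary map ∂_1: C_1 → C_0 maps an edge to its endpoints' difference, ∂[p,q] = q − p.
This gives a 8×24 integer matrix of rank 7; reducing to Smith normal form yields diagonal entries (1,1,1,1,1,1,1).

Boundary ∂_2: C_2 → C_1 maps a triangle to the signed sum of its edges. For instance
  ∂adh = dh − ah + ad,
  ∂deg = eg − dg + de.
As a 24×16 matrix over Z this has rank 15, with invariant factors (1,1,1,1,1,1,1,1,1,1,1,1,1,1,1).

Computing H_k = (kernel of ∂_k) / (image of ∂_{k+1}):

  H_0: rank C_0 − rank ∂_1 = 8 − 7 = 1, and the invariant factors of ∂_1 are all 1, so H_0 = Z.
  H_1: rank ker ∂_1 − rank ∂_2 = (24 − 7) − 15 = 2, and the invariant factors of ∂_2 are all 1, so H_1 = Z^2.
  H_2: rank ker ∂_2 − rank ∂_3 = (16 − 15) − 0 = 1, and there is no ∂_3, so H_2 = Z.

As a check, the Euler characteristic is 8 − 24 + 16 = 0, which agrees with 1 − 2 + 1 = 0.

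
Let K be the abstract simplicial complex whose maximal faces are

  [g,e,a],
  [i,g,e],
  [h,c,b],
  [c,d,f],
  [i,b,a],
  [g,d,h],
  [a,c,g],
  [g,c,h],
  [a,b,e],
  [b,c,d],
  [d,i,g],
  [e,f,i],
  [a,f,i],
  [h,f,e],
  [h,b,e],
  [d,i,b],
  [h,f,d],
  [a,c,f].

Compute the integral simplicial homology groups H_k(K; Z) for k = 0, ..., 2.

K has 9 vertices, 27 edges, 18 triangles.
rank ∂_0 = 0, rank ∂_1 = 8 ⇒ b_0 = 9 − 0 − 8 = 1; all invariant factors of ∂_1 are 1 so no torsion. So H_0 ≅ Z.
rank ∂_1 = 8, rank ∂_2 = 18 ⇒ b_1 = 27 − 8 − 18 = 1; ∂_2 has invariant factor(s) [2] giving torsion. So H_1 ≅ Z ⊕ Z/2Z.
rank ∂_2 = 18, rank ∂_3 = 0 ⇒ b_2 = 18 − 18 − 0 = 0. So H_2 ≅ 0.

H_0 ≅ Z,  H_1 ≅ Z ⊕ Z/2Z,  H_2 = 0.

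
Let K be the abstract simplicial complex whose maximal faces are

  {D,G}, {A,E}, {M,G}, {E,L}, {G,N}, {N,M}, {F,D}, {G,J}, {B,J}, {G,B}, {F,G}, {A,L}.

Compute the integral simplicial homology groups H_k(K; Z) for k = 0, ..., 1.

Fix the vertex order A < B < D < E < F < G < J < L < M < N and write every simplex with vertices in increasing order. Then dim K = 1 and the simplices of K are:

  0-simplices (10): A, B, D, E, F, G, J, L, M, N
  1-simplices (12): AE, AL, BG, BJ, DF, DG, EL, FG, GJ, GM, GN, MN

giving chain groups C_0 ≅ Z^10, C_1 ≅ Z^12.

The boundary map ∂_1: C_1 → C_0 is given by ∂[p,q] = [q] − [p]. For instance
  ∂DG = G − D.
The resulting 10×12 matrix has rank 8, and its Smith normal form has invariant factors (1,1,1,1,1,1,1,1).

Computing H_k = (kernel of ∂_k) / (image of ∂_{k+1}):

  H_0: rank C_0 − rank ∂_1 = 10 − 8 = 2, and the invariant factors of ∂_1 are all 1, so H_0 = Z^2.
  H_1: rank ker ∂_1 − rank ∂_2 = (12 − 8) − 0 = 4, and there is no ∂_2, so H_1 = Z^4.

H_0 ≅ Z^2,  H_1 ≅ Z^4.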